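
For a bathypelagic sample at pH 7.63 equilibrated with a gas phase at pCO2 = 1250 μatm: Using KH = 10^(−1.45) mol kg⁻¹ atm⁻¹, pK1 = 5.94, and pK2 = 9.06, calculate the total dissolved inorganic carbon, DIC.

DIC = 2.30 mmol/kg

[CO2*] = KH · pCO2 = 10^(−1.45) × 1250×10^-6 = 4.435×10^-5 mol/kg
α₀ = 1/(1 + K1/[H⁺] + K1K2/[H⁺]²) = 1/(1 + 10^+1.69 + 10^+0.26) = 0.01931
DIC = [CO2*]/α₀ = 4.435×10^-5 / 0.01931 = 2.30 mmol/kg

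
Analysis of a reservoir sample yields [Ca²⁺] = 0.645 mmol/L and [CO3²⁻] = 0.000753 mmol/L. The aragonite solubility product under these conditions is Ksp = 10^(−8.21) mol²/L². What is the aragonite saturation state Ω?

Ksp = 10^(−8.21) = 6.166×10^-9
Ω = [Ca²⁺][CO3²⁻]/Ksp = (0.645×10^-3)(0.000753×10^-3) / 6.166×10^-9 = 0.0788

Ω = 0.0788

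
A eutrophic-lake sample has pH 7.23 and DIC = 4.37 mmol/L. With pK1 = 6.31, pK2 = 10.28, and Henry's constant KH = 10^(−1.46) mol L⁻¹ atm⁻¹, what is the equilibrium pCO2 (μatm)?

pCO2 = 1.35×10^4 μatm

α₀ = 1 / (1 + K1/[H⁺] + K1K2/[H⁺]²) = 1 / (1 + 10^+0.92 + 10^-2.13)
   = 1 / (1 + 8.3176 + 0.0074131) = 1/9.3251 = 0.1072
[CO2*] = α₀ × DIC = 0.1072 × 4.37 = 0.4686 mmol/L
pCO2 = [CO2*]/KH = 4.686×10^-4 / 3.467×10^-2 = 1.35×10^4 μatm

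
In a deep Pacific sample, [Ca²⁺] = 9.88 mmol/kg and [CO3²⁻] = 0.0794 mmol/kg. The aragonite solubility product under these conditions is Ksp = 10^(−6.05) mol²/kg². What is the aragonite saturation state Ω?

Ksp = 10^(−6.05) = 8.913×10^-7
Ω = [Ca²⁺][CO3²⁻]/Ksp = (9.88×10^-3)(0.0794×10^-3) / 8.913×10^-7 = 0.880

Ω = 0.880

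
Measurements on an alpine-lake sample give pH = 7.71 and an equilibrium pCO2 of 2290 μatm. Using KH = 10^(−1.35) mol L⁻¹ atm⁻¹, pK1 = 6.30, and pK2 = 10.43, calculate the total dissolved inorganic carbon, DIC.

DIC = 2.74 mmol/L

[CO2*] = KH · pCO2 = 10^(−1.35) × 2290×10^-6 = 1.023×10^-4 mol/L
α₀ = 1/(1 + K1/[H⁺] + K1K2/[H⁺]²) = 1/(1 + 10^+1.41 + 10^-1.31) = 0.03738
DIC = [CO2*]/α₀ = 1.023×10^-4 / 0.03738 = 2.74 mmol/L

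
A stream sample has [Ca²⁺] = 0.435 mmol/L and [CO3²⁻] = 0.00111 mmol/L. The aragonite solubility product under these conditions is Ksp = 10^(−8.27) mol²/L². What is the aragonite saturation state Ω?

Ω = 0.0899

Ksp = 10^(−8.27) = 5.370×10^-9
Ω = [Ca²⁺][CO3²⁻]/Ksp = (0.435×10^-3)(0.00111×10^-3) / 5.370×10^-9 = 0.0899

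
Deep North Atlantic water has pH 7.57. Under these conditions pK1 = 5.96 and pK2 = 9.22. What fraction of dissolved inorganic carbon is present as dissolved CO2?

α₀ = 0.0234

α₀ = 1 / (1 + K1/[H⁺] + K1K2/[H⁺]²) = 1 / (1 + 10^+1.61 + 10^-0.04)
   = 1 / (1 + 40.738 + 0.91201) = 1/42.650 = 0.02345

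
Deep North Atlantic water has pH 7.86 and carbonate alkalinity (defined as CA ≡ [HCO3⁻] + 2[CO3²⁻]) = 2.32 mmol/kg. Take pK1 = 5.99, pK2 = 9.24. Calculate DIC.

DIC = 2.26 mmol/kg

CA = [HCO3⁻] + 2[CO3²⁻] = (α₁ + 2α₂)·DIC
At pH 7.86: [H⁺]/K1 = 10^-1.87 = 0.013490, K2/[H⁺] = 10^-1.38 = 0.041687
α₁ = 1/(1 + 0.013490 + 0.041687) = 1/1.0552 = 0.9477; α₂ = α₁·K2/[H⁺] = 0.03951
α₁ + 2α₂ = 1.0267
DIC = CA / (α₁ + 2α₂) = 2.32 / 1.0267 = 2.26 mmol/kg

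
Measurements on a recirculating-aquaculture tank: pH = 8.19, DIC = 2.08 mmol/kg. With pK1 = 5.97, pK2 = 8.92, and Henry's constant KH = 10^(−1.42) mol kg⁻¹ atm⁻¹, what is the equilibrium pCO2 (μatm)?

pCO2 = 277 μatm

α₀ = 1 / (1 + K1/[H⁺] + K1K2/[H⁺]²) = 1 / (1 + 10^+2.22 + 10^+1.49)
   = 1 / (1 + 165.96 + 30.903) = 1/197.86 = 0.005054
[CO2*] = α₀ × DIC = 0.005054 × 2.08 = 0.01051 mmol/kg = 10.51 μmol/kg
pCO2 = [CO2*]/KH = 1.051×10^-5 / 3.802×10^-2 = 277 μatm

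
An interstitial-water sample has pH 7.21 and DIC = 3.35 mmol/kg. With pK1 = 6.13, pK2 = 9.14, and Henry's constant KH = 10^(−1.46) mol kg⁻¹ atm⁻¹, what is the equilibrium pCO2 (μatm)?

α₀ = 1 / (1 + K1/[H⁺] + K1K2/[H⁺]²) = 1 / (1 + 10^+1.08 + 10^-0.85)
   = 1 / (1 + 12.023 + 0.14125) = 1/13.164 = 0.07597
[CO2*] = α₀ × DIC = 0.07597 × 3.35 = 0.2545 mmol/kg
pCO2 = [CO2*]/KH = 2.545×10^-4 / 3.467×10^-2 = 7340 μatm

pCO2 = 7340 μatm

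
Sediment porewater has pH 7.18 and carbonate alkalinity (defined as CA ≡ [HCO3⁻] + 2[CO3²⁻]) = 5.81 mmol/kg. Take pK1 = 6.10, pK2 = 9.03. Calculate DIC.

CA = [HCO3⁻] + 2[CO3²⁻] = (α₁ + 2α₂)·DIC
At pH 7.18: [H⁺]/K1 = 10^-1.08 = 0.083176, K2/[H⁺] = 10^-1.85 = 0.014125
α₁ = 1/(1 + 0.083176 + 0.014125) = 1/1.0973 = 0.9113; α₂ = α₁·K2/[H⁺] = 0.01287
α₁ + 2α₂ = 0.9371
DIC = CA / (α₁ + 2α₂) = 5.81 / 0.9371 = 6.20 mmol/kg

DIC = 6.20 mmol/kg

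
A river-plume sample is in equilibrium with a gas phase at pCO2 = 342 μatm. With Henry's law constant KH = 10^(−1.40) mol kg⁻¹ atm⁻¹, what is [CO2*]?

[CO2*] = 13.6 μmol/kg

KH = 10^(−1.40) = 3.981×10^-2 mol kg⁻¹ atm⁻¹
[CO2*] = KH · pCO2 = 3.981×10^-2 × 342×10^-6 atm = 1.36×10^-5 mol/kg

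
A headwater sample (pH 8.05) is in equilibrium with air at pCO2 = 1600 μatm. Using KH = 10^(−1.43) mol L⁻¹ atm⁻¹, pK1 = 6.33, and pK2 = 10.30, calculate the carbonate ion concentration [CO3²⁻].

[CO3²⁻] = 17.5 μmol/L

[CO2*] = KH · pCO2 = 10^(−1.43) × 1600×10^-6 = 5.945×10^-5 mol/L
α₀ = 1/(1 + K1/[H⁺] + K1K2/[H⁺]²) = 1/(1 + 10^+1.72 + 10^-0.53) = 0.01860
DIC = [CO2*]/α₀ = 5.945×10^-5 / 0.01860 = 3.197 mmol/L
[CO3²⁻] = α₂·DIC; α₂ = 0.005488, so [CO3²⁻] = 0.005488 × 3.197 = 0.0175 mmol/L = 17.5 μmol/L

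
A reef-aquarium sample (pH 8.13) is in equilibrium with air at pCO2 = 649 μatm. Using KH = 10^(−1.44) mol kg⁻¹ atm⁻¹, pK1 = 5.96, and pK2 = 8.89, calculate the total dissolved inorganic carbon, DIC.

[CO2*] = KH · pCO2 = 10^(−1.44) × 649×10^-6 = 2.356×10^-5 mol/kg
α₀ = 1/(1 + K1/[H⁺] + K1K2/[H⁺]²) = 1/(1 + 10^+2.17 + 10^+1.41) = 0.005727
DIC = [CO2*]/α₀ = 2.356×10^-5 / 0.005727 = 4.11 mmol/kg

DIC = 4.11 mmol/kg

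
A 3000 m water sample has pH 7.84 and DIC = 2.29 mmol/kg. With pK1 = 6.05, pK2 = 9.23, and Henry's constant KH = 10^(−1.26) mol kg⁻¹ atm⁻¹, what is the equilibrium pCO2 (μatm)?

pCO2 = 639 μatm

α₀ = 1 / (1 + K1/[H⁺] + K1K2/[H⁺]²) = 1 / (1 + 10^+1.79 + 10^+0.40)
   = 1 / (1 + 61.660 + 2.5119) = 1/65.171 = 0.01534
[CO2*] = α₀ × DIC = 0.01534 × 2.29 = 0.03514 mmol/kg
pCO2 = [CO2*]/KH = 3.514×10^-5 / 5.495×10^-2 = 639 μatm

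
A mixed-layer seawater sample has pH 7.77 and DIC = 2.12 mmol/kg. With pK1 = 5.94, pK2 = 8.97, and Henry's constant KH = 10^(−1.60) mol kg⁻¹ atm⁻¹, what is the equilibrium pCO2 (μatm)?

α₀ = 1 / (1 + K1/[H⁺] + K1K2/[H⁺]²) = 1 / (1 + 10^+1.83 + 10^+0.63)
   = 1 / (1 + 67.608 + 4.2658) = 1/72.874 = 0.01372
[CO2*] = α₀ × DIC = 0.01372 × 2.12 = 0.02909 mmol/kg
pCO2 = [CO2*]/KH = 2.909×10^-5 / 2.512×10^-2 = 1160 μatm

pCO2 = 1160 μatm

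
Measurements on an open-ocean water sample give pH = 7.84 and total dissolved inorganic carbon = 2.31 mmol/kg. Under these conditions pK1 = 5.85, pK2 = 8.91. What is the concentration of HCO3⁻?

α₁ = 1 / (1 + [H⁺]/K1 + K2/[H⁺]) = 1 / (1 + 10^-1.99 + 10^-1.07)
   = 1 / (1 + 0.010233 + 0.085114) = 1/1.0953 = 0.9130
[HCO3⁻] = α₁ × DIC = 0.9130 × 2.31 = 2.11 mmol/kg

[HCO3⁻] = 2.11 mmol/kg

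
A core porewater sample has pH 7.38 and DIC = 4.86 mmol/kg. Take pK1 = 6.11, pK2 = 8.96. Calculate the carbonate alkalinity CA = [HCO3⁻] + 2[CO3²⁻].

CA = 4.74 mmol/kg

CA = [HCO3⁻] + 2[CO3²⁻] = (α₁ + 2α₂)·DIC
At pH 7.38: [H⁺]/K1 = 10^-1.27 = 0.053703, K2/[H⁺] = 10^-1.58 = 0.026303
α₁ = 1/(1 + 0.053703 + 0.026303) = 1/1.0800 = 0.9259; α₂ = α₁·K2/[H⁺] = 0.02435
α₁ + 2α₂ = 0.9746
CA = 0.9746 × 4.86 = 4.74 mmol/kg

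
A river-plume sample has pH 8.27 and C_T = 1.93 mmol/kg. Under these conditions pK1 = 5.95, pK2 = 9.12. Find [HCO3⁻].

α₁ = 1 / (1 + [H⁺]/K1 + K2/[H⁺]) = 1 / (1 + 10^-2.32 + 10^-0.85)
   = 1 / (1 + 0.0047863 + 0.14125) = 1/1.1460 = 0.8726
[HCO3⁻] = α₁ × DIC = 0.8726 × 1.93 = 1.68 mmol/kg

[HCO3⁻] = 1.68 mmol/kg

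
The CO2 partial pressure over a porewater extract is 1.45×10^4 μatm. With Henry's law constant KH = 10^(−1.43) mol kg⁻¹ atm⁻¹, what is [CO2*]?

KH = 10^(−1.43) = 3.715×10^-2 mol kg⁻¹ atm⁻¹
[CO2*] = KH · pCO2 = 3.715×10^-2 × 1.45×10^4×10^-6 atm = 5.39×10^-4 mol/kg

[CO2*] = 539 μmol/kg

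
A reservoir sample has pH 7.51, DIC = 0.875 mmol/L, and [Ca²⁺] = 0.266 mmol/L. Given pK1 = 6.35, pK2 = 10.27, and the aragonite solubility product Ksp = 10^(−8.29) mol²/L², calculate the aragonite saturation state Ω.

Ω = 0.0736

α₂ = 1 / (1 + [H⁺]/K2 + [H⁺]²/(K1K2)) = 1 / (1 + 10^+2.76 + 10^+1.60)
   = 1 / (1 + 575.44 + 39.811) = 1/616.25 = 0.001623
[CO3²⁻] = α₂ × DIC = 0.001623 × 0.875 = 0.001420 mmol/L = 1.420 μmol/L
Ksp = 10^(−8.29) = 5.129×10^-9
Ω = [Ca²⁺][CO3²⁻]/Ksp = (0.266×10^-3)(1.420×10^-6) / 5.129×10^-9 = 0.0736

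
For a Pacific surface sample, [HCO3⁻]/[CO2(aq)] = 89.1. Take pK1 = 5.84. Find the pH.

From K1 = [H⁺][HCO3⁻]/[CO2(aq)]:  pH = pK1 + log₁₀([HCO3⁻]/[CO2(aq)])
log₁₀(89.1) = +1.950
pH = 5.84 + (+1.950) = 7.79

pH = 7.79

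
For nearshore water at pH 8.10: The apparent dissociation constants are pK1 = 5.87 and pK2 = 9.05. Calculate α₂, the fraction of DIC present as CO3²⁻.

α₂ = 1 / (1 + [H⁺]/K2 + [H⁺]²/(K1K2)) = 1 / (1 + 10^+0.95 + 10^-1.28)
   = 1 / (1 + 8.9125 + 0.052481) = 1/9.9650 = 0.1004

α₂ = 0.100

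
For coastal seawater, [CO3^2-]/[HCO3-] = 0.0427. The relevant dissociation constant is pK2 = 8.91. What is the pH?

pH = 7.54

From K2 = [H⁺][CO3^2-]/[HCO3-]:  pH = pK2 + log₁₀([CO3^2-]/[HCO3-])
log₁₀(0.0427) = -1.370
pH = 8.91 + (-1.370) = 7.54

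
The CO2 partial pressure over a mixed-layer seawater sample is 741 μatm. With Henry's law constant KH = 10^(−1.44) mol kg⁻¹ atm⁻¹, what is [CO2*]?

[CO2*] = 26.9 μmol/kg

KH = 10^(−1.44) = 3.631×10^-2 mol kg⁻¹ atm⁻¹
[CO2*] = KH · pCO2 = 3.631×10^-2 × 741×10^-6 atm = 2.69×10^-5 mol/kg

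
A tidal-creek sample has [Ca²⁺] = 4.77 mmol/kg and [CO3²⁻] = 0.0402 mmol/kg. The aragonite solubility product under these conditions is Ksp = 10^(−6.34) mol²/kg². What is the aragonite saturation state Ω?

Ω = 0.420

Ksp = 10^(−6.34) = 4.571×10^-7
Ω = [Ca²⁺][CO3²⁻]/Ksp = (4.77×10^-3)(0.0402×10^-3) / 4.571×10^-7 = 0.420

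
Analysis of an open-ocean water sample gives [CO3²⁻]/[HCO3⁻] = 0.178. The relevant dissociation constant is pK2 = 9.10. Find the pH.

From K2 = [H⁺][CO3²⁻]/[HCO3⁻]:  pH = pK2 + log₁₀([CO3²⁻]/[HCO3⁻])
log₁₀(0.178) = -0.750
pH = 9.10 + (-0.750) = 8.35

pH = 8.35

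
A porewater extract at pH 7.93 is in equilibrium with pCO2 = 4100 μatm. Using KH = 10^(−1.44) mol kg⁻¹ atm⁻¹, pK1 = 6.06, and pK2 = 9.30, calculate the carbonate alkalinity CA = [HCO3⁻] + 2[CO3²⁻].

[CO2*] = KH · pCO2 = 10^(−1.44) × 4100×10^-6 = 1.489×10^-4 mol/kg
α₀ = 1/(1 + K1/[H⁺] + K1K2/[H⁺]²) = 1/(1 + 10^+1.87 + 10^+0.50) = 0.01277
DIC = [CO2*]/α₀ = 1.489×10^-4 / 0.01277 = 11.65 mmol/kg
CA = (α₁ + 2α₂)·DIC = (0.9468 + 2×0.04039) × 11.65 = 12.0 mmol/kg

CA = 12.0 mmol/kg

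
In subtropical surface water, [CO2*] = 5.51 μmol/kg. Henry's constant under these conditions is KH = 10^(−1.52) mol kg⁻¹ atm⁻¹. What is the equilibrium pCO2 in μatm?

KH = 10^(−1.52) = 3.020×10^-2 mol kg⁻¹ atm⁻¹
pCO2 = [CO2*]/KH = 5.51×10^-6 / 3.020×10^-2 = 1.82×10^-4 atm = 182 μatm

pCO2 = 182 μatm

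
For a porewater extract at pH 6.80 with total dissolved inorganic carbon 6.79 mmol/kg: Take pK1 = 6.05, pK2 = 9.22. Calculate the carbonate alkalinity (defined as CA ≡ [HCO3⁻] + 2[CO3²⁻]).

CA = [HCO3⁻] + 2[CO3²⁻] = (α₁ + 2α₂)·DIC
At pH 6.80: [H⁺]/K1 = 10^-0.75 = 0.17783, K2/[H⁺] = 10^-2.42 = 0.0038019
α₁ = 1/(1 + 0.17783 + 0.0038019) = 1/1.1816 = 0.8463; α₂ = α₁·K2/[H⁺] = 0.003217
α₁ + 2α₂ = 0.8527
CA = 0.8527 × 6.79 = 5.79 mmol/kg

CA = 5.79 mmol/kg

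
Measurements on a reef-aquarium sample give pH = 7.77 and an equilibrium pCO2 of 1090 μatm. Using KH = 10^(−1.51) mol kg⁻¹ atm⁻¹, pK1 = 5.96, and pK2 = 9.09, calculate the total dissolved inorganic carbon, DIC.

DIC = 2.31 mmol/kg

[CO2*] = KH · pCO2 = 10^(−1.51) × 1090×10^-6 = 3.368×10^-5 mol/kg
α₀ = 1/(1 + K1/[H⁺] + K1K2/[H⁺]²) = 1/(1 + 10^+1.81 + 10^+0.49) = 0.01457
DIC = [CO2*]/α₀ = 3.368×10^-5 / 0.01457 = 2.31 mmol/kg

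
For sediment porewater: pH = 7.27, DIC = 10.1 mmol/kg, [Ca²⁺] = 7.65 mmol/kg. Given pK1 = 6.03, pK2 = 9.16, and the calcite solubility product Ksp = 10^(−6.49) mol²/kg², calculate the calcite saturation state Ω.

Ω = 2.87

α₂ = 1 / (1 + [H⁺]/K2 + [H⁺]²/(K1K2)) = 1 / (1 + 10^+1.89 + 10^+0.65)
   = 1 / (1 + 77.625 + 4.4668) = 1/83.092 = 0.01203
[CO3²⁻] = α₂ × DIC = 0.01203 × 10.1 = 0.1216 mmol/kg
Ksp = 10^(−6.49) = 3.236×10^-7
Ω = [Ca²⁺][CO3²⁻]/Ksp = (7.65×10^-3)(1.216×10^-4) / 3.236×10^-7 = 2.87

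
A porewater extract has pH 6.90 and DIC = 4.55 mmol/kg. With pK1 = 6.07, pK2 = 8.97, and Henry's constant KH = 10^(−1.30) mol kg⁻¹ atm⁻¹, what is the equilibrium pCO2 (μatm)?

α₀ = 1 / (1 + K1/[H⁺] + K1K2/[H⁺]²) = 1 / (1 + 10^+0.83 + 10^-1.24)
   = 1 / (1 + 6.7608 + 0.057544) = 1/7.8184 = 0.1279
[CO2*] = α₀ × DIC = 0.1279 × 4.55 = 0.5820 mmol/kg
pCO2 = [CO2*]/KH = 5.820×10^-4 / 5.012×10^-2 = 1.16×10^4 μatm

pCO2 = 1.16×10^4 μatm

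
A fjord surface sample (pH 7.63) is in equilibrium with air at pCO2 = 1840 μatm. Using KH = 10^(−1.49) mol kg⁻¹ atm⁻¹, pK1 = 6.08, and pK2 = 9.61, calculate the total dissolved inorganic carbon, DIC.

DIC = 2.19 mmol/kg

[CO2*] = KH · pCO2 = 10^(−1.49) × 1840×10^-6 = 5.954×10^-5 mol/kg
α₀ = 1/(1 + K1/[H⁺] + K1K2/[H⁺]²) = 1/(1 + 10^+1.55 + 10^-0.43) = 0.02713
DIC = [CO2*]/α₀ = 5.954×10^-5 / 0.02713 = 2.19 mmol/kg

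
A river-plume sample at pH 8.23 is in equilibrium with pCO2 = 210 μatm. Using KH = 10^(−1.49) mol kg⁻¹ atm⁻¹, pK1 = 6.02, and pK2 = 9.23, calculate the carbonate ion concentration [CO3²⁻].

[CO3²⁻] = 0.110 mmol/kg

[CO2*] = KH · pCO2 = 10^(−1.49) × 210×10^-6 = 6.795×10^-6 mol/kg
α₀ = 1/(1 + K1/[H⁺] + K1K2/[H⁺]²) = 1/(1 + 10^+2.21 + 10^+1.21) = 0.005574
DIC = [CO2*]/α₀ = 6.795×10^-6 / 0.005574 = 1.219 mmol/kg
[CO3²⁻] = α₂·DIC; α₂ = 0.09040, so [CO3²⁻] = 0.09040 × 1.219 = 0.110 mmol/kg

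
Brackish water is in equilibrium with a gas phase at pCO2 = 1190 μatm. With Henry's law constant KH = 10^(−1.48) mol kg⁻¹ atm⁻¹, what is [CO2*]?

[CO2*] = 39.4 μmol/kg

KH = 10^(−1.48) = 3.311×10^-2 mol kg⁻¹ atm⁻¹
[CO2*] = KH · pCO2 = 3.311×10^-2 × 1190×10^-6 atm = 3.94×10^-5 mol/kg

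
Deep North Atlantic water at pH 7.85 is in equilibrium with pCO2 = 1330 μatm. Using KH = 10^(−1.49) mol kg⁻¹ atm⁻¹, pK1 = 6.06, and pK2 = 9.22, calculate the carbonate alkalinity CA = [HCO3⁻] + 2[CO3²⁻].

[CO2*] = KH · pCO2 = 10^(−1.49) × 1330×10^-6 = 4.304×10^-5 mol/kg
α₀ = 1/(1 + K1/[H⁺] + K1K2/[H⁺]²) = 1/(1 + 10^+1.79 + 10^+0.42) = 0.01532
DIC = [CO2*]/α₀ = 4.304×10^-5 / 0.01532 = 2.810 mmol/kg
CA = (α₁ + 2α₂)·DIC = (0.9444 + 2×0.04029) × 2.810 = 2.88 mmol/kg

CA = 2.88 mmol/kg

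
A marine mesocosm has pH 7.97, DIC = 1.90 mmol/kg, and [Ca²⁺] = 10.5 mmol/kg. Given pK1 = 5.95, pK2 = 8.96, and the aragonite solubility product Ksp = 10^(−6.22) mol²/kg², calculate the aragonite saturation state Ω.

Ω = 3.05

α₂ = 1 / (1 + [H⁺]/K2 + [H⁺]²/(K1K2)) = 1 / (1 + 10^+0.99 + 10^-1.03)
   = 1 / (1 + 9.7724 + 0.093325) = 1/10.866 = 0.09203
[CO3²⁻] = α₂ × DIC = 0.09203 × 1.90 = 0.1749 mmol/kg
Ksp = 10^(−6.22) = 6.026×10^-7
Ω = [Ca²⁺][CO3²⁻]/Ksp = (10.5×10^-3)(1.749×10^-4) / 6.026×10^-7 = 3.05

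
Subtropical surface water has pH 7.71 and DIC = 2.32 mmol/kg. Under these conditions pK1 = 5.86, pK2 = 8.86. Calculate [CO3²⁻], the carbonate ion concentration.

[CO3²⁻] = 0.151 mmol/kg

α₂ = 1 / (1 + [H⁺]/K2 + [H⁺]²/(K1K2)) = 1 / (1 + 10^+1.15 + 10^-0.70)
   = 1 / (1 + 14.125 + 0.19953) = 1/15.325 = 0.06525
[CO3²⁻] = α₂ × DIC = 0.06525 × 2.32 = 0.151 mmol/kg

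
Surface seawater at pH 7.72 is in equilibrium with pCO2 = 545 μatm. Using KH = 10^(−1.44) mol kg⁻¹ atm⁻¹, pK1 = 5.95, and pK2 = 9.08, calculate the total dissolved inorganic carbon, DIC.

DIC = 1.24 mmol/kg

[CO2*] = KH · pCO2 = 10^(−1.44) × 545×10^-6 = 1.979×10^-5 mol/kg
α₀ = 1/(1 + K1/[H⁺] + K1K2/[H⁺]²) = 1/(1 + 10^+1.77 + 10^+0.41) = 0.01601
DIC = [CO2*]/α₀ = 1.979×10^-5 / 0.01601 = 1.24 mmol/kg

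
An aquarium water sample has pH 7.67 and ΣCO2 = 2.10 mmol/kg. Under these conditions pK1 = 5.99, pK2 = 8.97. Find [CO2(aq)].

[CO2*] = 0.0410 mmol/kg

α₀ = 1 / (1 + K1/[H⁺] + K1K2/[H⁺]²) = 1 / (1 + 10^+1.68 + 10^+0.38)
   = 1 / (1 + 47.863 + 2.3988) = 1/51.262 = 0.01951
[CO2*] = α₀ × DIC = 0.01951 × 2.10 = 0.0410 mmol/kg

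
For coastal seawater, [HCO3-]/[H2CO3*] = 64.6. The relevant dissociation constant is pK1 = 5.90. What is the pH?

From K1 = [H⁺][HCO3-]/[H2CO3*]:  pH = pK1 + log₁₀([HCO3-]/[H2CO3*])
log₁₀(64.6) = +1.810
pH = 5.90 + (+1.810) = 7.71

pH = 7.71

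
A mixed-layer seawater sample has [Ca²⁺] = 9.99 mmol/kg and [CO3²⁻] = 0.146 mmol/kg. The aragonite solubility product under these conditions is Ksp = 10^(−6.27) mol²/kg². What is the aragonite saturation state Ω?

Ksp = 10^(−6.27) = 5.370×10^-7
Ω = [Ca²⁺][CO3²⁻]/Ksp = (9.99×10^-3)(0.146×10^-3) / 5.370×10^-7 = 2.72

Ω = 2.72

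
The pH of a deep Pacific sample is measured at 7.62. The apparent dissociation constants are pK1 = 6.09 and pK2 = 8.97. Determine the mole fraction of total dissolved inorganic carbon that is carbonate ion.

α₂ = 0.0416

α₂ = 1 / (1 + [H⁺]/K2 + [H⁺]²/(K1K2)) = 1 / (1 + 10^+1.35 + 10^-0.18)
   = 1 / (1 + 22.387 + 0.66069) = 1/24.048 = 0.04158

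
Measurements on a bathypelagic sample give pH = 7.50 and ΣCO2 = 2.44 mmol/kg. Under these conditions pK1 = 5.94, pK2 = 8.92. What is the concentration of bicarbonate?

α₁ = 1 / (1 + [H⁺]/K1 + K2/[H⁺]) = 1 / (1 + 10^-1.56 + 10^-1.42)
   = 1 / (1 + 0.027542 + 0.038019) = 1/1.0656 = 0.9385
[HCO3⁻] = α₁ × DIC = 0.9385 × 2.44 = 2.29 mmol/kg

[HCO3⁻] = 2.29 mmol/kg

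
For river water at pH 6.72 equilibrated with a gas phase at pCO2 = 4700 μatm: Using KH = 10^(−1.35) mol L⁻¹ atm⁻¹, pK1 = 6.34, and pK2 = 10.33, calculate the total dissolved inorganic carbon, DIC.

[CO2*] = KH · pCO2 = 10^(−1.35) × 4700×10^-6 = 2.099×10^-4 mol/L
α₀ = 1/(1 + K1/[H⁺] + K1K2/[H⁺]²) = 1/(1 + 10^+0.38 + 10^-3.23) = 0.2942
DIC = [CO2*]/α₀ = 2.099×10^-4 / 0.2942 = 0.714 mmol/L

DIC = 0.714 mmol/L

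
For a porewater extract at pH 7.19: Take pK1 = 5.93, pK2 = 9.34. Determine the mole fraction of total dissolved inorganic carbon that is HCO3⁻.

α₁ = 1 / (1 + [H⁺]/K1 + K2/[H⁺]) = 1 / (1 + 10^-1.26 + 10^-2.15)
   = 1 / (1 + 0.054954 + 0.0070795) = 1/1.0620 = 0.9416

α₁ = 0.942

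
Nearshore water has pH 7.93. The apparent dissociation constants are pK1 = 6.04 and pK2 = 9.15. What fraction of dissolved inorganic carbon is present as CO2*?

α₀ = 1 / (1 + K1/[H⁺] + K1K2/[H⁺]²) = 1 / (1 + 10^+1.89 + 10^+0.67)
   = 1 / (1 + 77.625 + 4.6774) = 1/83.302 = 0.01200

α₀ = 0.0120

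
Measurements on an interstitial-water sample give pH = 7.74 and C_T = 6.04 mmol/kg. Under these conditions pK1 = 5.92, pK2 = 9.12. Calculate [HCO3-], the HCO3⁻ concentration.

α₁ = 1 / (1 + [H⁺]/K1 + K2/[H⁺]) = 1 / (1 + 10^-1.82 + 10^-1.38)
   = 1 / (1 + 0.015136 + 0.041687) = 1/1.0568 = 0.9462
[HCO3⁻] = α₁ × DIC = 0.9462 × 6.04 = 5.72 mmol/kg

[HCO3⁻] = 5.72 mmol/kg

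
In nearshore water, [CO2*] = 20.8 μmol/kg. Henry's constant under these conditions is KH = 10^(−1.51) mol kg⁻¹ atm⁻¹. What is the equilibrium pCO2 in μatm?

pCO2 = 673 μatm

KH = 10^(−1.51) = 3.090×10^-2 mol kg⁻¹ atm⁻¹
pCO2 = [CO2*]/KH = 20.8×10^-6 / 3.090×10^-2 = 6.73×10^-4 atm = 673 μatm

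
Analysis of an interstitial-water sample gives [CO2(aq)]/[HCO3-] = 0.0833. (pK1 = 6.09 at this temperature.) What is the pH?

pH = 7.17

From K1 = [H⁺][HCO3-]/[CO2(aq)]:  pH = pK1 − log₁₀([CO2(aq)]/[HCO3-])
log₁₀(0.0833) = -1.079
pH = 6.09 − (-1.079) = 7.17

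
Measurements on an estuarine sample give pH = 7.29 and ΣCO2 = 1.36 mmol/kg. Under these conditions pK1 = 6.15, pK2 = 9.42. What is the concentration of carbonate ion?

α₂ = 1 / (1 + [H⁺]/K2 + [H⁺]²/(K1K2)) = 1 / (1 + 10^+2.13 + 10^+0.99)
   = 1 / (1 + 134.90 + 9.7724) = 1/145.67 = 0.006865
[CO3²⁻] = α₂ × DIC = 0.006865 × 1.36 = 0.00934 mmol/kg = 9.34 μmol/kg

[CO3²⁻] = 9.34 μmol/kg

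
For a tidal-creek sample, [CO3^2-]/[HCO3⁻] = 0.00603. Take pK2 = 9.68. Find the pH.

From K2 = [H⁺][CO3^2-]/[HCO3⁻]:  pH = pK2 + log₁₀([CO3^2-]/[HCO3⁻])
log₁₀(0.00603) = -2.220
pH = 9.68 + (-2.220) = 7.46

pH = 7.46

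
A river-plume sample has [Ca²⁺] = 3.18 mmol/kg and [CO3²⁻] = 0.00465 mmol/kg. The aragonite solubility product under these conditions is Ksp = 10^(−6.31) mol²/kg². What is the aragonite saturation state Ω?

Ω = 0.0302

Ksp = 10^(−6.31) = 4.898×10^-7
Ω = [Ca²⁺][CO3²⁻]/Ksp = (3.18×10^-3)(0.00465×10^-3) / 4.898×10^-7 = 0.0302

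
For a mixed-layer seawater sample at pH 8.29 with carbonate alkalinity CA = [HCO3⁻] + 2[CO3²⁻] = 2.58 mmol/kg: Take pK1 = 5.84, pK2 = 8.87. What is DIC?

DIC = 2.14 mmol/kg

CA = [HCO3⁻] + 2[CO3²⁻] = (α₁ + 2α₂)·DIC
At pH 8.29: [H⁺]/K1 = 10^-2.45 = 0.0035481, K2/[H⁺] = 10^-0.58 = 0.26303
α₁ = 1/(1 + 0.0035481 + 0.26303) = 1/1.2666 = 0.7895; α₂ = α₁·K2/[H⁺] = 0.2077
α₁ + 2α₂ = 1.2049
DIC = CA / (α₁ + 2α₂) = 2.58 / 1.2049 = 2.14 mmol/kg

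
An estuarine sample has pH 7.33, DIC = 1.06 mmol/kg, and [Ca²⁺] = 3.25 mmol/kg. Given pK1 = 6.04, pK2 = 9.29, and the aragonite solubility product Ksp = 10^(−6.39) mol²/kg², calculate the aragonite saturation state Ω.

α₂ = 1 / (1 + [H⁺]/K2 + [H⁺]²/(K1K2)) = 1 / (1 + 10^+1.96 + 10^+0.67)
   = 1 / (1 + 91.201 + 4.6774) = 1/96.878 = 0.01032
[CO3²⁻] = α₂ × DIC = 0.01032 × 1.06 = 0.01094 mmol/kg = 10.94 μmol/kg
Ksp = 10^(−6.39) = 4.074×10^-7
Ω = [Ca²⁺][CO3²⁻]/Ksp = (3.25×10^-3)(1.094×10^-5) / 4.074×10^-7 = 0.0873

Ω = 0.0873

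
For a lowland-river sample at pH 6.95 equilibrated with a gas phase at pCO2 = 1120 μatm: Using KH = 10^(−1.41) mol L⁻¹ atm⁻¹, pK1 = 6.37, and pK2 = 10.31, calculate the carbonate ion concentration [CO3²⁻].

[CO2*] = KH · pCO2 = 10^(−1.41) × 1120×10^-6 = 4.357×10^-5 mol/L
α₀ = 1/(1 + K1/[H⁺] + K1K2/[H⁺]²) = 1/(1 + 10^+0.58 + 10^-2.78) = 0.2082
DIC = [CO2*]/α₀ = 4.357×10^-5 / 0.2082 = 0.2093 mmol/L
[CO3²⁻] = α₂·DIC; α₂ = 0.0003455, so [CO3²⁻] = 0.0003455 × 0.2093 = 7.23×10^-5 mmol/L = 0.0723 μmol/L

[CO3²⁻] = 0.0723 μmol/L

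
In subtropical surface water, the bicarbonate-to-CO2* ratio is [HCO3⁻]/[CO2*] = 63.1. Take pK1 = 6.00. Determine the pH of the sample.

pH = 7.80

From K1 = [H⁺][HCO3⁻]/[CO2*]:  pH = pK1 + log₁₀([HCO3⁻]/[CO2*])
log₁₀(63.1) = +1.800
pH = 6.00 + (+1.800) = 7.80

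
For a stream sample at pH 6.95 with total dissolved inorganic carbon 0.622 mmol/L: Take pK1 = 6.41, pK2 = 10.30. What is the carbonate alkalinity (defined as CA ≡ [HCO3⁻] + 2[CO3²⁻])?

CA = 0.483 mmol/L

CA = [HCO3⁻] + 2[CO3²⁻] = (α₁ + 2α₂)·DIC
At pH 6.95: [H⁺]/K1 = 10^-0.54 = 0.28840, K2/[H⁺] = 10^-3.35 = 0.00044668
α₁ = 1/(1 + 0.28840 + 0.00044668) = 1/1.2888 = 0.7759; α₂ = α₁·K2/[H⁺] = 0.0003466
α₁ + 2α₂ = 0.7766
CA = 0.7766 × 0.622 = 0.483 mmol/L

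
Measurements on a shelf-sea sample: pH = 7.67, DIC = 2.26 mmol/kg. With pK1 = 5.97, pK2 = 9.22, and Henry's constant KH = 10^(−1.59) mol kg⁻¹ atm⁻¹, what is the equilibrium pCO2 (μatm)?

α₀ = 1 / (1 + K1/[H⁺] + K1K2/[H⁺]²) = 1 / (1 + 10^+1.70 + 10^+0.15)
   = 1 / (1 + 50.119 + 1.4125) = 1/52.531 = 0.01904
[CO2*] = α₀ × DIC = 0.01904 × 2.26 = 0.04302 mmol/kg
pCO2 = [CO2*]/KH = 4.302×10^-5 / 2.570×10^-2 = 1670 μatm

pCO2 = 1670 μatm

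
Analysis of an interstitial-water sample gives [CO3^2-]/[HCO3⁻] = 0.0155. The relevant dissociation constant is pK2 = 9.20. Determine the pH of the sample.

From K2 = [H⁺][CO3^2-]/[HCO3⁻]:  pH = pK2 + log₁₀([CO3^2-]/[HCO3⁻])
log₁₀(0.0155) = -1.810
pH = 9.20 + (-1.810) = 7.39

pH = 7.39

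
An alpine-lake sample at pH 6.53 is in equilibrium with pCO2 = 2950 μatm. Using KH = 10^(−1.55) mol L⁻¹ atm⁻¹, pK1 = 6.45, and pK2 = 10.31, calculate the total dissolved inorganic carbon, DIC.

[CO2*] = KH · pCO2 = 10^(−1.55) × 2950×10^-6 = 8.314×10^-5 mol/L
α₀ = 1/(1 + K1/[H⁺] + K1K2/[H⁺]²) = 1/(1 + 10^+0.08 + 10^-3.70) = 0.4540
DIC = [CO2*]/α₀ = 8.314×10^-5 / 0.4540 = 0.183 mmol/L

DIC = 0.183 mmol/L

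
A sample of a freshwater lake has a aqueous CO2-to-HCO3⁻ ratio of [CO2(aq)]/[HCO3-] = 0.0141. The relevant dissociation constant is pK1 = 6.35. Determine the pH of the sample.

From K1 = [H⁺][HCO3-]/[CO2(aq)]:  pH = pK1 − log₁₀([CO2(aq)]/[HCO3-])
log₁₀(0.0141) = -1.851
pH = 6.35 − (-1.851) = 8.20

pH = 8.20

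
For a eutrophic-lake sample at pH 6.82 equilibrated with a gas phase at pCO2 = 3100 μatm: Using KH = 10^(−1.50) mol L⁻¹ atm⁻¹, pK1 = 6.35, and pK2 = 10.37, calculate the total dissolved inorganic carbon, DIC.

[CO2*] = KH · pCO2 = 10^(−1.50) × 3100×10^-6 = 9.803×10^-5 mol/L
α₀ = 1/(1 + K1/[H⁺] + K1K2/[H⁺]²) = 1/(1 + 10^+0.47 + 10^-3.08) = 0.2530
DIC = [CO2*]/α₀ = 9.803×10^-5 / 0.2530 = 0.387 mmol/L

DIC = 0.387 mmol/L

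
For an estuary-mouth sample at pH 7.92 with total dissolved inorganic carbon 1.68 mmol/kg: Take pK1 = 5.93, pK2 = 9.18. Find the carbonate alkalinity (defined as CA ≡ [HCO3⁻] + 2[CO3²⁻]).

CA = 1.75 mmol/kg

CA = [HCO3⁻] + 2[CO3²⁻] = (α₁ + 2α₂)·DIC
At pH 7.92: [H⁺]/K1 = 10^-1.99 = 0.010233, K2/[H⁺] = 10^-1.26 = 0.054954
α₁ = 1/(1 + 0.010233 + 0.054954) = 1/1.0652 = 0.9388; α₂ = α₁·K2/[H⁺] = 0.05159
α₁ + 2α₂ = 1.0420
CA = 1.0420 × 1.68 = 1.75 mmol/kg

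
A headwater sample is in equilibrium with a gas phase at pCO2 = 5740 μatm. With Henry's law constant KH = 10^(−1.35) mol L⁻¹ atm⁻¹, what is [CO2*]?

[CO2*] = 256 μmol/L

KH = 10^(−1.35) = 4.467×10^-2 mol L⁻¹ atm⁻¹
[CO2*] = KH · pCO2 = 4.467×10^-2 × 5740×10^-6 atm = 2.56×10^-4 mol/L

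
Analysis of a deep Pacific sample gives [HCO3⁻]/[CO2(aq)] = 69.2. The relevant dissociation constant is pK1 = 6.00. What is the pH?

pH = 7.84

From K1 = [H⁺][HCO3⁻]/[CO2(aq)]:  pH = pK1 + log₁₀([HCO3⁻]/[CO2(aq)])
log₁₀(69.2) = +1.840
pH = 6.00 + (+1.840) = 7.84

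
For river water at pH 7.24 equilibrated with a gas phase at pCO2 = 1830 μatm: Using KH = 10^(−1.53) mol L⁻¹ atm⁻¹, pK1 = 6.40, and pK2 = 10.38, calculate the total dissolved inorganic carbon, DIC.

[CO2*] = KH · pCO2 = 10^(−1.53) × 1830×10^-6 = 5.401×10^-5 mol/L
α₀ = 1/(1 + K1/[H⁺] + K1K2/[H⁺]²) = 1/(1 + 10^+0.84 + 10^-2.30) = 0.1262
DIC = [CO2*]/α₀ = 5.401×10^-5 / 0.1262 = 0.428 mmol/L

DIC = 0.428 mmol/L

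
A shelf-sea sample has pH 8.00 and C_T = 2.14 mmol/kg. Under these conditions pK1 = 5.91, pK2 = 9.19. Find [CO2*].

α₀ = 1 / (1 + K1/[H⁺] + K1K2/[H⁺]²) = 1 / (1 + 10^+2.09 + 10^+0.90)
   = 1 / (1 + 123.03 + 7.9433) = 1/131.97 = 0.007577
[CO2*] = α₀ × DIC = 0.007577 × 2.14 = 0.0162 mmol/kg = 16.2 μmol/kg

[CO2*] = 16.2 μmol/kg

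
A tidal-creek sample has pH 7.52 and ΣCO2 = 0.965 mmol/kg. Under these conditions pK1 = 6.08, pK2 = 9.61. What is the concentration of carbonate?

α₂ = 1 / (1 + [H⁺]/K2 + [H⁺]²/(K1K2)) = 1 / (1 + 10^+2.09 + 10^+0.65)
   = 1 / (1 + 123.03 + 4.4668) = 1/128.49 = 0.007782
[CO3²⁻] = α₂ × DIC = 0.007782 × 0.965 = 0.00751 mmol/kg = 7.51 μmol/kg

[CO3²⁻] = 7.51 μmol/kg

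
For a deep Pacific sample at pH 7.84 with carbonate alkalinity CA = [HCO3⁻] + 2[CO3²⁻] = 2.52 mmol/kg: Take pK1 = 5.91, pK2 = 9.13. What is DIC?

CA = [HCO3⁻] + 2[CO3²⁻] = (α₁ + 2α₂)·DIC
At pH 7.84: [H⁺]/K1 = 10^-1.93 = 0.011749, K2/[H⁺] = 10^-1.29 = 0.051286
α₁ = 1/(1 + 0.011749 + 0.051286) = 1/1.0630 = 0.9407; α₂ = α₁·K2/[H⁺] = 0.04825
α₁ + 2α₂ = 1.0372
DIC = CA / (α₁ + 2α₂) = 2.52 / 1.0372 = 2.43 mmol/kg

DIC = 2.43 mmol/kg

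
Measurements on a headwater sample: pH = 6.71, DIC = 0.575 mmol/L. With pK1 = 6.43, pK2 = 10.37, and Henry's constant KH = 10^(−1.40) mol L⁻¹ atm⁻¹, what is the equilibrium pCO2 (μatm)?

pCO2 = 4970 μatm

α₀ = 1 / (1 + K1/[H⁺] + K1K2/[H⁺]²) = 1 / (1 + 10^+0.28 + 10^-3.38)
   = 1 / (1 + 1.9055 + 0.00041687) = 1/2.9059 = 0.3441
[CO2*] = α₀ × DIC = 0.3441 × 0.575 = 0.1979 mmol/L
pCO2 = [CO2*]/KH = 1.979×10^-4 / 3.981×10^-2 = 4970 μatm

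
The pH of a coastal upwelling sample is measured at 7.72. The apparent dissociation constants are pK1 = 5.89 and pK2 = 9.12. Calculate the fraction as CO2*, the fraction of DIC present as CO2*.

α₀ = 0.0140

α₀ = 1 / (1 + K1/[H⁺] + K1K2/[H⁺]²) = 1 / (1 + 10^+1.83 + 10^+0.43)
   = 1 / (1 + 67.608 + 2.6915) = 1/71.300 = 0.01403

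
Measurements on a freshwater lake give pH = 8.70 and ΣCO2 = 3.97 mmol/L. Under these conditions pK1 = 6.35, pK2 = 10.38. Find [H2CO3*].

α₀ = 1 / (1 + K1/[H⁺] + K1K2/[H⁺]²) = 1 / (1 + 10^+2.35 + 10^+0.67)
   = 1 / (1 + 223.87 + 4.6774) = 1/229.55 = 0.004356
[CO2*] = α₀ × DIC = 0.004356 × 3.97 = 0.0173 mmol/L = 17.3 μmol/L

[CO2*] = 17.3 μmol/L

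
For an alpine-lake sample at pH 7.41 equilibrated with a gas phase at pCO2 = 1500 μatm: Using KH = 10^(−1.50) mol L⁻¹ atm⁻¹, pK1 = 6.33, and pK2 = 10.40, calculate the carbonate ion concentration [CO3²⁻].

[CO3²⁻] = 0.584 μmol/L

[CO2*] = KH · pCO2 = 10^(−1.50) × 1500×10^-6 = 4.743×10^-5 mol/L
α₀ = 1/(1 + K1/[H⁺] + K1K2/[H⁺]²) = 1/(1 + 10^+1.08 + 10^-1.91) = 0.07672
DIC = [CO2*]/α₀ = 4.743×10^-5 / 0.07672 = 0.6183 mmol/L
[CO3²⁻] = α₂·DIC; α₂ = 0.0009438, so [CO3²⁻] = 0.0009438 × 0.6183 = 0.000584 mmol/L = 0.584 μmol/L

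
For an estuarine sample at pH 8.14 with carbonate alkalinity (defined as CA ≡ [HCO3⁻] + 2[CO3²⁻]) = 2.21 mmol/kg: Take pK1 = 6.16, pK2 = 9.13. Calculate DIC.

DIC = 2.04 mmol/kg

CA = [HCO3⁻] + 2[CO3²⁻] = (α₁ + 2α₂)·DIC
At pH 8.14: [H⁺]/K1 = 10^-1.98 = 0.010471, K2/[H⁺] = 10^-0.99 = 0.10233
α₁ = 1/(1 + 0.010471 + 0.10233) = 1/1.1128 = 0.8986; α₂ = α₁·K2/[H⁺] = 0.09196
α₁ + 2α₂ = 1.0825
DIC = CA / (α₁ + 2α₂) = 2.21 / 1.0825 = 2.04 mmol/kg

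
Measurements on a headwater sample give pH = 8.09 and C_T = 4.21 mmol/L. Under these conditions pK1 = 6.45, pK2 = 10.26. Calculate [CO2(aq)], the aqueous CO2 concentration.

α₀ = 1 / (1 + K1/[H⁺] + K1K2/[H⁺]²) = 1 / (1 + 10^+1.64 + 10^-0.53)
   = 1 / (1 + 43.652 + 0.29512) = 1/44.947 = 0.02225
[CO2*] = α₀ × DIC = 0.02225 × 4.21 = 0.0937 mmol/L

[CO2*] = 0.0937 mmol/L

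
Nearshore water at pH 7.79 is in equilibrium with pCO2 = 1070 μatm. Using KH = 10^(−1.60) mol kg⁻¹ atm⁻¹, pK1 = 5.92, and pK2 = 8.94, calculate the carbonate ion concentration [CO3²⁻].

[CO3²⁻] = 0.141 mmol/kg

[CO2*] = KH · pCO2 = 10^(−1.60) × 1070×10^-6 = 2.688×10^-5 mol/kg
α₀ = 1/(1 + K1/[H⁺] + K1K2/[H⁺]²) = 1/(1 + 10^+1.87 + 10^+0.72) = 0.01244
DIC = [CO2*]/α₀ = 2.688×10^-5 / 0.01244 = 2.160 mmol/kg
[CO3²⁻] = α₂·DIC; α₂ = 0.06529, so [CO3²⁻] = 0.06529 × 2.160 = 0.141 mmol/kg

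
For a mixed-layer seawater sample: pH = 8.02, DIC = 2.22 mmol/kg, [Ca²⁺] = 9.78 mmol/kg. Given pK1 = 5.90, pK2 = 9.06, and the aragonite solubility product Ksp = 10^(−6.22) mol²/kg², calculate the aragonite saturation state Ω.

Ω = 2.99

α₂ = 1 / (1 + [H⁺]/K2 + [H⁺]²/(K1K2)) = 1 / (1 + 10^+1.04 + 10^-1.08)
   = 1 / (1 + 10.965 + 0.083176) = 1/12.048 = 0.08300
[CO3²⁻] = α₂ × DIC = 0.08300 × 2.22 = 0.1843 mmol/kg
Ksp = 10^(−6.22) = 6.026×10^-7
Ω = [Ca²⁺][CO3²⁻]/Ksp = (9.78×10^-3)(1.843×10^-4) / 6.026×10^-7 = 2.99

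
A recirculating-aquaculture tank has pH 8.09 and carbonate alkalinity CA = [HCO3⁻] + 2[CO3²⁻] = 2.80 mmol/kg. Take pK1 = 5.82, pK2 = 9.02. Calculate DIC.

DIC = 2.55 mmol/kg

CA = [HCO3⁻] + 2[CO3²⁻] = (α₁ + 2α₂)·DIC
At pH 8.09: [H⁺]/K1 = 10^-2.27 = 0.0053703, K2/[H⁺] = 10^-0.93 = 0.11749
α₁ = 1/(1 + 0.0053703 + 0.11749) = 1/1.1229 = 0.8906; α₂ = α₁·K2/[H⁺] = 0.1046
α₁ + 2α₂ = 1.0999
DIC = CA / (α₁ + 2α₂) = 2.80 / 1.0999 = 2.55 mmol/kg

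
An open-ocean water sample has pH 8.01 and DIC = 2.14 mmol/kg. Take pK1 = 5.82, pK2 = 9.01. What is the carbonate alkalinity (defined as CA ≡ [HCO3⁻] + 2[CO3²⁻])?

CA = [HCO3⁻] + 2[CO3²⁻] = (α₁ + 2α₂)·DIC
At pH 8.01: [H⁺]/K1 = 10^-2.19 = 0.0064565, K2/[H⁺] = 10^-1.00 = 0.10000
α₁ = 1/(1 + 0.0064565 + 0.10000) = 1/1.1065 = 0.9038; α₂ = α₁·K2/[H⁺] = 0.09038
α₁ + 2α₂ = 1.0845
CA = 1.0845 × 2.14 = 2.32 mmol/kg

CA = 2.32 mmol/kg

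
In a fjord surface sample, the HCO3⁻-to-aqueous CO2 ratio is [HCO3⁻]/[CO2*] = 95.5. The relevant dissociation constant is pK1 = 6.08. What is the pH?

From K1 = [H⁺][HCO3⁻]/[CO2*]:  pH = pK1 + log₁₀([HCO3⁻]/[CO2*])
log₁₀(95.5) = +1.980
pH = 6.08 + (+1.980) = 8.06

pH = 8.06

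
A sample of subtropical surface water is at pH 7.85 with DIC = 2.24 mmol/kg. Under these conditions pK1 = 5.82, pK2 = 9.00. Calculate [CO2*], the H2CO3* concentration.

α₀ = 1 / (1 + K1/[H⁺] + K1K2/[H⁺]²) = 1 / (1 + 10^+2.03 + 10^+0.88)
   = 1 / (1 + 107.15 + 7.5858) = 1/115.74 = 0.008640
[CO2*] = α₀ × DIC = 0.008640 × 2.24 = 0.0194 mmol/kg = 19.4 μmol/kg

[CO2*] = 19.4 μmol/kg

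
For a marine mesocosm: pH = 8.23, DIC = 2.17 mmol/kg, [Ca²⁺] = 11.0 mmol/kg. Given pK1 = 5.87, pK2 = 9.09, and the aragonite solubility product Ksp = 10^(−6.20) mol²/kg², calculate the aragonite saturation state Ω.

α₂ = 1 / (1 + [H⁺]/K2 + [H⁺]²/(K1K2)) = 1 / (1 + 10^+0.86 + 10^-1.50)
   = 1 / (1 + 7.2444 + 0.031623) = 1/8.2760 = 0.1208
[CO3²⁻] = α₂ × DIC = 0.1208 × 2.17 = 0.2622 mmol/kg
Ksp = 10^(−6.20) = 6.310×10^-7
Ω = [Ca²⁺][CO3²⁻]/Ksp = (11.0×10^-3)(2.622×10^-4) / 6.310×10^-7 = 4.57

Ω = 4.57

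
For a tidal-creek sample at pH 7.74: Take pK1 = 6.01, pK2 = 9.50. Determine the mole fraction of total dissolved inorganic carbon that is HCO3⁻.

α₁ = 0.965

α₁ = 1 / (1 + [H⁺]/K1 + K2/[H⁺]) = 1 / (1 + 10^-1.73 + 10^-1.76)
   = 1 / (1 + 0.018621 + 0.017378) = 1/1.0360 = 0.9653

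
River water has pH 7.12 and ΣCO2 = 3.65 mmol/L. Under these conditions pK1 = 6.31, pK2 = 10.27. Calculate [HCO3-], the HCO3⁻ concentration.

α₁ = 1 / (1 + [H⁺]/K1 + K2/[H⁺]) = 1 / (1 + 10^-0.81 + 10^-3.15)
   = 1 / (1 + 0.15488 + 0.00070795) = 1/1.1556 = 0.8654
[HCO3⁻] = α₁ × DIC = 0.8654 × 3.65 = 3.16 mmol/L

[HCO3⁻] = 3.16 mmol/L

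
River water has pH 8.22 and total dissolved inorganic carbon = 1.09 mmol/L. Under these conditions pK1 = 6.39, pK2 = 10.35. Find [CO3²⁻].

α₂ = 1 / (1 + [H⁺]/K2 + [H⁺]²/(K1K2)) = 1 / (1 + 10^+2.13 + 10^+0.30)
   = 1 / (1 + 134.90 + 1.9953) = 1/137.89 = 0.007252
[CO3²⁻] = α₂ × DIC = 0.007252 × 1.09 = 0.00790 mmol/L = 7.90 μmol/L

[CO3²⁻] = 7.90 μmol/L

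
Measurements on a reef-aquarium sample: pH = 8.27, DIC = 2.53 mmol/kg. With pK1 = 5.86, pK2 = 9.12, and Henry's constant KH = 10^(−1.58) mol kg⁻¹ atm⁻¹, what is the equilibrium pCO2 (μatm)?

α₀ = 1 / (1 + K1/[H⁺] + K1K2/[H⁺]²) = 1 / (1 + 10^+2.41 + 10^+1.56)
   = 1 / (1 + 257.04 + 36.308) = 1/294.35 = 0.003397
[CO2*] = α₀ × DIC = 0.003397 × 2.53 = 0.008595 mmol/kg = 8.595 μmol/kg
pCO2 = [CO2*]/KH = 8.595×10^-6 / 2.630×10^-2 = 327 μatm

pCO2 = 327 μatm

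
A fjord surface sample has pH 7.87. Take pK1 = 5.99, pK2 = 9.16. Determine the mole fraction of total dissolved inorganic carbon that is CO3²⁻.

α₂ = 0.0482

α₂ = 1 / (1 + [H⁺]/K2 + [H⁺]²/(K1K2)) = 1 / (1 + 10^+1.29 + 10^-0.59)
   = 1 / (1 + 19.498 + 0.25704) = 1/20.755 = 0.04818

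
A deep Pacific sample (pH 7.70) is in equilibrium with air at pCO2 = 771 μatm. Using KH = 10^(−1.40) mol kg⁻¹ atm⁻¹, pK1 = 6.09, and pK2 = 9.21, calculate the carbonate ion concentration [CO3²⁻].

[CO3²⁻] = 0.0386 mmol/kg

[CO2*] = KH · pCO2 = 10^(−1.40) × 771×10^-6 = 3.069×10^-5 mol/kg
α₀ = 1/(1 + K1/[H⁺] + K1K2/[H⁺]²) = 1/(1 + 10^+1.61 + 10^+0.10) = 0.02326
DIC = [CO2*]/α₀ = 3.069×10^-5 / 0.02326 = 1.320 mmol/kg
[CO3²⁻] = α₂·DIC; α₂ = 0.02928, so [CO3²⁻] = 0.02928 × 1.320 = 0.0386 mmol/kg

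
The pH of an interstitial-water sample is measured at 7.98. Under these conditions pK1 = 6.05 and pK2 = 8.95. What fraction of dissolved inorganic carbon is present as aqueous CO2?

α₀ = 1 / (1 + K1/[H⁺] + K1K2/[H⁺]²) = 1 / (1 + 10^+1.93 + 10^+0.96)
   = 1 / (1 + 85.114 + 9.1201) = 1/95.234 = 0.01050

α₀ = 0.0105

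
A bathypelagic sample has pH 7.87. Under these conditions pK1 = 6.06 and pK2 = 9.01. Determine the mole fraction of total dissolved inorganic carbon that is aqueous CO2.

α₀ = 1 / (1 + K1/[H⁺] + K1K2/[H⁺]²) = 1 / (1 + 10^+1.81 + 10^+0.67)
   = 1 / (1 + 64.565 + 4.6774) = 1/70.243 = 0.01424

α₀ = 0.0142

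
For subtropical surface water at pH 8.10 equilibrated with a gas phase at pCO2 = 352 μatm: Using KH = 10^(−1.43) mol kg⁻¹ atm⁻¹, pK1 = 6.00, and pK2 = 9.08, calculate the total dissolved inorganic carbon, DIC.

[CO2*] = KH · pCO2 = 10^(−1.43) × 352×10^-6 = 1.308×10^-5 mol/kg
α₀ = 1/(1 + K1/[H⁺] + K1K2/[H⁺]²) = 1/(1 + 10^+2.10 + 10^+1.12) = 0.007139
DIC = [CO2*]/α₀ = 1.308×10^-5 / 0.007139 = 1.83 mmol/kg

DIC = 1.83 mmol/kg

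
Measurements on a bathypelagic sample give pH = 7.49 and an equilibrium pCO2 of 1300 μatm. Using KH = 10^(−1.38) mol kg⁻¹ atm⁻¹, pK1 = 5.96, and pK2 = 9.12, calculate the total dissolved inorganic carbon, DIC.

[CO2*] = KH · pCO2 = 10^(−1.38) × 1300×10^-6 = 5.419×10^-5 mol/kg
α₀ = 1/(1 + K1/[H⁺] + K1K2/[H⁺]²) = 1/(1 + 10^+1.53 + 10^-0.10) = 0.02803
DIC = [CO2*]/α₀ = 5.419×10^-5 / 0.02803 = 1.93 mmol/kg

DIC = 1.93 mmol/kg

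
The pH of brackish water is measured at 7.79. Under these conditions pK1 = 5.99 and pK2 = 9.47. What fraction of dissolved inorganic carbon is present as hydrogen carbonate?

α₁ = 0.965

α₁ = 1 / (1 + [H⁺]/K1 + K2/[H⁺]) = 1 / (1 + 10^-1.80 + 10^-1.68)
   = 1 / (1 + 0.015849 + 0.020893) = 1/1.0367 = 0.9646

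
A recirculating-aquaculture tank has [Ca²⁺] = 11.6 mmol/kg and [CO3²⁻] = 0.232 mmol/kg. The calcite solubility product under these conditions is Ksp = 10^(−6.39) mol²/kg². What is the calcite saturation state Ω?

Ksp = 10^(−6.39) = 4.074×10^-7
Ω = [Ca²⁺][CO3²⁻]/Ksp = (11.6×10^-3)(0.232×10^-3) / 4.074×10^-7 = 6.61

Ω = 6.61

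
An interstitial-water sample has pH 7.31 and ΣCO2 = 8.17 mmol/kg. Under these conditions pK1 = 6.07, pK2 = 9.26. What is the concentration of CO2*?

α₀ = 1 / (1 + K1/[H⁺] + K1K2/[H⁺]²) = 1 / (1 + 10^+1.24 + 10^-0.71)
   = 1 / (1 + 17.378 + 0.19498) = 1/18.573 = 0.05384
[CO2*] = α₀ × DIC = 0.05384 × 8.17 = 0.440 mmol/kg

[CO2*] = 0.440 mmol/kg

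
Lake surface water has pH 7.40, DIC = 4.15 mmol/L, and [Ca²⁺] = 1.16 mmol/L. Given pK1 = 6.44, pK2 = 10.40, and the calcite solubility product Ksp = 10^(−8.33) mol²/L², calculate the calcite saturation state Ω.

Ω = 0.927

α₂ = 1 / (1 + [H⁺]/K2 + [H⁺]²/(K1K2)) = 1 / (1 + 10^+3.00 + 10^+2.04)
   = 1 / (1 + 1000.0 + 109.65) = 1/1110.6 = 0.0009004
[CO3²⁻] = α₂ × DIC = 0.0009004 × 4.15 = 0.003737 mmol/L = 3.737 μmol/L
Ksp = 10^(−8.33) = 4.677×10^-9
Ω = [Ca²⁺][CO3²⁻]/Ksp = (1.16×10^-3)(3.737×10^-6) / 4.677×10^-9 = 0.927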